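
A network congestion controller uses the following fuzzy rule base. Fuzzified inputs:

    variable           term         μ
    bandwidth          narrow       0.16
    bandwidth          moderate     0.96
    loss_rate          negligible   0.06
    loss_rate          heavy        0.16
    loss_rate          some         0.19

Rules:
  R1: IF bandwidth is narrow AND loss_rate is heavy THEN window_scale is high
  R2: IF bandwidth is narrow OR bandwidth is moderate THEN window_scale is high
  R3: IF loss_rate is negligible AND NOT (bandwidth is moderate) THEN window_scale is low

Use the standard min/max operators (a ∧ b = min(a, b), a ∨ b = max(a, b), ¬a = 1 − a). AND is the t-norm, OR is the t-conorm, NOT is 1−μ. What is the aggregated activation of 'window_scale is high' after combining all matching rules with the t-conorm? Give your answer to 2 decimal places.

0.96

R1: narrow=0.16, heavy=0.16; AND[min(a, b)] → w = 0.16
R2: narrow=0.16, moderate=0.96; OR[max(a, b)] → w = 0.96
R3: negligible=0.06, ¬moderate=1−0.96=0.04; AND[min(a, b)] → w = 0.04
Rules with consequent 'high': {R1, R2} → strengths 0.16, 0.96
Aggregate via t-conorm [max(a, b)]: 0.96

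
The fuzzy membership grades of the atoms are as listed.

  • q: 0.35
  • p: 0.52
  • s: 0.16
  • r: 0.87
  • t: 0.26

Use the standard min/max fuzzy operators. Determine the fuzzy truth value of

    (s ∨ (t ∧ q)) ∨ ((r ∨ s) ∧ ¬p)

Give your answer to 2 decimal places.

t ∧ q = min(a, b) on (0.26, 0.35) = 0.26
s ∨ (t ∧ q) = max(a, b) on (0.16, 0.26) = 0.26
r ∨ s = max(a, b) on (0.87, 0.16) = 0.87
¬p = 1 − 0.52 = 0.48
(r ∨ s) ∧ ¬p = min(a, b) on (0.87, 0.48) = 0.48
(s ∨ (t ∧ q)) ∨ ((r ∨ s) ∧ ¬p) = max(a, b) on (0.26, 0.48) = 0.48

0.48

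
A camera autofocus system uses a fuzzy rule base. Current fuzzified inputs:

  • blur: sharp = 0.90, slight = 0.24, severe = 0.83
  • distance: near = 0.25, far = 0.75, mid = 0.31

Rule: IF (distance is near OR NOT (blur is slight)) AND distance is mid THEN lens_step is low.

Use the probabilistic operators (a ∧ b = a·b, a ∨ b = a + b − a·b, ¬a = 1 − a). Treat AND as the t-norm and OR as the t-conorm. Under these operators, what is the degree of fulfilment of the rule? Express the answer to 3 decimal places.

firing strength: (near=0.25 OR ¬slight=1−0.24=0.76) = 0.8200; AND[a·b] with mid=0.31 → w = 0.2542

0.254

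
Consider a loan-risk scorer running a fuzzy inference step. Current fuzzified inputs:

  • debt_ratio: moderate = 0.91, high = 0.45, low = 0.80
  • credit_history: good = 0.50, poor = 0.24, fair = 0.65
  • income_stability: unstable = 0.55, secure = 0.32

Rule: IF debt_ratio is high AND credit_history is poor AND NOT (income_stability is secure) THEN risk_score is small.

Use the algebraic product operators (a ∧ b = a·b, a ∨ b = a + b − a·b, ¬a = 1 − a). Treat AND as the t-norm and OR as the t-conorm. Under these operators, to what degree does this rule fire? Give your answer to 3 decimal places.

firing strength: high=0.45, poor=0.24, ¬secure=1−0.32=0.68; AND[a·b] → w = 0.0734

0.073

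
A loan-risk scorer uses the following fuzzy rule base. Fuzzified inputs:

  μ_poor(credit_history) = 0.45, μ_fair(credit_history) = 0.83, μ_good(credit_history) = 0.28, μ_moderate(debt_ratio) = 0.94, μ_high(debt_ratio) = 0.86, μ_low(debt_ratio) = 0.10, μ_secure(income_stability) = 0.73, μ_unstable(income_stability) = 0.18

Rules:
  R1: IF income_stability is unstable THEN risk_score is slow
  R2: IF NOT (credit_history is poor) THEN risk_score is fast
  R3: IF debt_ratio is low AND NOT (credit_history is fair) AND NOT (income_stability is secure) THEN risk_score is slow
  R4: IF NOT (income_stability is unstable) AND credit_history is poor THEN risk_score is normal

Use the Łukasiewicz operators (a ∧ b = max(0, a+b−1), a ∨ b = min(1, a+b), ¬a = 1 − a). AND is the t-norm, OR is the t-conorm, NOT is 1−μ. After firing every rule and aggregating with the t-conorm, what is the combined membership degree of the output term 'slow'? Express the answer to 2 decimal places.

0.18

R1: unstable=0.18 → w = 0.18
R2: ¬poor=1−0.45=0.55 → w = 0.55
R3: low=0.10, ¬fair=1−0.83=0.17, ¬secure=1−0.73=0.27; AND[max(0, a+b−1)] → w = 0.00
R4: ¬unstable=1−0.18=0.82, poor=0.45; AND[max(0, a+b−1)] → w = 0.27
Rules with consequent 'slow': {R1, R3} → strengths 0.18, 0.00
Aggregate via t-conorm [min(1, a+b)]: 0.18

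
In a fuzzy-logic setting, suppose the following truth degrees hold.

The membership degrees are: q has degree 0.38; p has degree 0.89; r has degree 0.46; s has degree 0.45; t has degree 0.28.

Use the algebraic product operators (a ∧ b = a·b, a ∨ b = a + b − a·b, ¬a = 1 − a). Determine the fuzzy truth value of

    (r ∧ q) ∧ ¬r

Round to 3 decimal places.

r ∧ q = a·b on (0.4600, 0.3800) = 0.1748
¬r = 1 − 0.4600 = 0.5400
(r ∧ q) ∧ ¬r = a·b on (0.1748, 0.5400) = 0.0944

0.094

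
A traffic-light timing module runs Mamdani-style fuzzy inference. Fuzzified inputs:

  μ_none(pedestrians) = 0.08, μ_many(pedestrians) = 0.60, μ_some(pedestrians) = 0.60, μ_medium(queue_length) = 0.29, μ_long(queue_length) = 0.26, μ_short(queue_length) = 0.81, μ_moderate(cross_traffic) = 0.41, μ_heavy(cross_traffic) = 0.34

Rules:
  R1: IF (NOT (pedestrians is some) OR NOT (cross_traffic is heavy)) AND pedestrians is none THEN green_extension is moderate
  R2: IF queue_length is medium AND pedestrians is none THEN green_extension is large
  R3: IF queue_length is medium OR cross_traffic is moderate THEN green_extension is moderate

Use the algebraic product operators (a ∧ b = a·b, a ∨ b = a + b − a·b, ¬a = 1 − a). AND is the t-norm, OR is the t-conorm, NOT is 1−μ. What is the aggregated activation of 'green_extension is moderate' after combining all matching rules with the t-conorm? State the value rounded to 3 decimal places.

0.608

R1: (¬some=1−0.60=0.40 OR ¬heavy=1−0.34=0.66) = 0.7960; AND[a·b] with none=0.08 → w = 0.0637
R2: medium=0.29, none=0.08; AND[a·b] → w = 0.0232
R3: medium=0.29, moderate=0.41; OR[a + b − a·b] → w = 0.5811
Rules with consequent 'moderate': {R1, R3} → strengths 0.0637, 0.5811
Aggregate via t-conorm [a + b − a·b]: 0.6078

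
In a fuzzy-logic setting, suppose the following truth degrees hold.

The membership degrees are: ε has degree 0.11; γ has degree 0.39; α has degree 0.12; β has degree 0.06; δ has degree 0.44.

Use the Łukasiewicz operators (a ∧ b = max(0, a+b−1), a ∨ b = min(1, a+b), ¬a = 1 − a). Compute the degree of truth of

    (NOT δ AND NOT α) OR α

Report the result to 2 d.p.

0.56

NOT δ = 1 − 0.44 = 0.56
NOT α = 1 − 0.12 = 0.88
NOT δ AND NOT α = max(0, a+b−1) on (0.56, 0.88) = 0.44
(NOT δ AND NOT α) OR α = min(1, a+b) on (0.44, 0.12) = 0.56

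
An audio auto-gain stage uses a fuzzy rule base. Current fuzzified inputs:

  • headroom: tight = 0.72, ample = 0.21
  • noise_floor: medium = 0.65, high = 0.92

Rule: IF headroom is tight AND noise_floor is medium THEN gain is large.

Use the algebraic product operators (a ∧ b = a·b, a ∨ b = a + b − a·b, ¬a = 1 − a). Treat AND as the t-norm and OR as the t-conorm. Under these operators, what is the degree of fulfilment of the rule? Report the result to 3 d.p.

firing strength: tight=0.72, medium=0.65; AND[a·b] → w = 0.4680

0.468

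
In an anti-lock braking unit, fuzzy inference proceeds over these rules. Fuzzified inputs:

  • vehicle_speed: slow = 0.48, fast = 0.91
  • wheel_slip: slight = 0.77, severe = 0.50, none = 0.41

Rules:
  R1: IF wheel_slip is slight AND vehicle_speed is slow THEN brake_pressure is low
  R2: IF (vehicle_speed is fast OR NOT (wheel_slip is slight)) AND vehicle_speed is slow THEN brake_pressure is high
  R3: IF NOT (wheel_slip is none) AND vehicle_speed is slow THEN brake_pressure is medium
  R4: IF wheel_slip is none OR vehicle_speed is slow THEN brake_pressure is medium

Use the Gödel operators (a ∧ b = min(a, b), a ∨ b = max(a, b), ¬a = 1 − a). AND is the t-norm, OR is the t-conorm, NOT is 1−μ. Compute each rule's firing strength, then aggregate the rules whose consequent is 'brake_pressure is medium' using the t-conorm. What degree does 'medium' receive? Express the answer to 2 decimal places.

0.48

R1: slight=0.77, slow=0.48; AND[min(a, b)] → w = 0.48
R2: (fast=0.91 OR ¬slight=1−0.77=0.23) = 0.91; AND[min(a, b)] with slow=0.48 → w = 0.48
R3: ¬none=1−0.41=0.59, slow=0.48; AND[min(a, b)] → w = 0.48
R4: none=0.41, slow=0.48; OR[max(a, b)] → w = 0.48
Rules with consequent 'medium': {R3, R4} → strengths 0.48, 0.48
Aggregate via t-conorm [max(a, b)]: 0.48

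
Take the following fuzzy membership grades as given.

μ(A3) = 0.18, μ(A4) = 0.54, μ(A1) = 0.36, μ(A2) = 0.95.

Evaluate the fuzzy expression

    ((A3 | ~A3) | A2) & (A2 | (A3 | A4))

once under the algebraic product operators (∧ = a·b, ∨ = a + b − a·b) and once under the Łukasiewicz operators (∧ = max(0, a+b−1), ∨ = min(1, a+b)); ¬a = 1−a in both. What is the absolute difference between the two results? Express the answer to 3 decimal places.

0.026

Under algebraic product:
  ~A3 = 1 − 0.1800 = 0.8200
  A3 | ~A3 = a + b − a·b on (0.1800, 0.8200) = 0.8524
  (A3 | ~A3) | A2 = a + b − a·b on (0.8524, 0.9500) = 0.9926
  A3 | A4 = a + b − a·b on (0.1800, 0.5400) = 0.6228
  A2 | (A3 | A4) = a + b − a·b on (0.9500, 0.6228) = 0.9811
  ((A3 | ~A3) | A2) & (A2 | (A3 | A4)) = a·b on (0.9926, 0.9811) = 0.9739
  → value = 0.9739
Under Łukasiewicz:
  ~A3 = 1 − 0.18 = 0.82
  A3 | ~A3 = min(1, a+b) on (0.18, 0.82) = 1.00
  (A3 | ~A3) | A2 = min(1, a+b) on (1.00, 0.95) = 1.00
  A3 | A4 = min(1, a+b) on (0.18, 0.54) = 0.72
  A2 | (A3 | A4) = min(1, a+b) on (0.95, 0.72) = 1.00
  ((A3 | ~A3) | A2) & (A2 | (A3 | A4)) = max(0, a+b−1) on (1.00, 1.00) = 1.00
  → value = 1.0000
|0.9739 − 1.0000| = 0.026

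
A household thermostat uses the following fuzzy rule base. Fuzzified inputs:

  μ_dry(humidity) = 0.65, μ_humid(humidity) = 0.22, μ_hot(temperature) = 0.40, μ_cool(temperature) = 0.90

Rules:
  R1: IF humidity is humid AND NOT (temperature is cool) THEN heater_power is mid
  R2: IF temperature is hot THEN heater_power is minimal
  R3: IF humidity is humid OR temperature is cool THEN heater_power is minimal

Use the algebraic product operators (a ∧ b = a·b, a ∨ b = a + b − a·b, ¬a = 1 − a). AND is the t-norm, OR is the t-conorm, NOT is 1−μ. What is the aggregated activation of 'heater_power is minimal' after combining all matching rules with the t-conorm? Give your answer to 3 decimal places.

0.953

R1: humid=0.22, ¬cool=1−0.90=0.10; AND[a·b] → w = 0.0220
R2: hot=0.40 → w = 0.4000
R3: humid=0.22, cool=0.90; OR[a + b − a·b] → w = 0.9220
Rules with consequent 'minimal': {R2, R3} → strengths 0.4000, 0.9220
Aggregate via t-conorm [a + b − a·b]: 0.9532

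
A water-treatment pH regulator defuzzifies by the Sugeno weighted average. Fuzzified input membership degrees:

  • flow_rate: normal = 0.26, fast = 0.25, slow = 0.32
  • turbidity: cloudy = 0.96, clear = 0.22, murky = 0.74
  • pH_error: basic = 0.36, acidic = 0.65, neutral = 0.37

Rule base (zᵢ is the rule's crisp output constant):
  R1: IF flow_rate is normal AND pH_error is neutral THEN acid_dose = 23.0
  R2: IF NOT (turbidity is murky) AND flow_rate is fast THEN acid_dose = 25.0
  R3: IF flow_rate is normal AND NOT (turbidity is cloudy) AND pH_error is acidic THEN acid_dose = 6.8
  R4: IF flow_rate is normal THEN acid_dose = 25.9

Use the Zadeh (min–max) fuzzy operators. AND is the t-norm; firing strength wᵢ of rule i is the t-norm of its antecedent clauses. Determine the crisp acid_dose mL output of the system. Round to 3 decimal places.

R1 (z=23.0): normal=0.26, neutral=0.37; AND[min(a, b)] → w = 0.26
R2 (z=25.0): ¬murky=1−0.74=0.26, fast=0.25; AND[min(a, b)] → w = 0.25
R3 (z=6.8): normal=0.26, ¬cloudy=1−0.96=0.04, acidic=0.65; AND[min(a, b)] → w = 0.04
R4 (z=25.9): normal=0.26 → w = 0.26
Weighted average = (0.26·23.0 + 0.25·25.0 + 0.04·6.8 + 0.26·25.9) / (0.26 + 0.25 + 0.04 + 0.26)
  = 19.2360 / 0.8100 = 23.748

23.748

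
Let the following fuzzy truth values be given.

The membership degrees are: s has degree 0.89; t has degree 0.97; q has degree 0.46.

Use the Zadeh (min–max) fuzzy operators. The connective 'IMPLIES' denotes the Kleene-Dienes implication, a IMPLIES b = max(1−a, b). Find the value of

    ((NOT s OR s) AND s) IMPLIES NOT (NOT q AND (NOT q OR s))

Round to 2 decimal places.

0.46

NOT s = 1 − 0.89 = 0.11
NOT s OR s = max(a, b) on (0.11, 0.89) = 0.89
(NOT s OR s) AND s = min(a, b) on (0.89, 0.89) = 0.89
NOT q = 1 − 0.46 = 0.54
NOT q = 1 − 0.46 = 0.54
NOT q OR s = max(a, b) on (0.54, 0.89) = 0.89
NOT q AND (NOT q OR s) = min(a, b) on (0.54, 0.89) = 0.54
NOT (NOT q AND (NOT q OR s)) = 1 − 0.54 = 0.46
((NOT s OR s) AND s) IMPLIES NOT (NOT q AND (NOT q OR s))  [Kleene-Dienes: max(1−a, b)] with a=0.89, b=0.46 → 0.46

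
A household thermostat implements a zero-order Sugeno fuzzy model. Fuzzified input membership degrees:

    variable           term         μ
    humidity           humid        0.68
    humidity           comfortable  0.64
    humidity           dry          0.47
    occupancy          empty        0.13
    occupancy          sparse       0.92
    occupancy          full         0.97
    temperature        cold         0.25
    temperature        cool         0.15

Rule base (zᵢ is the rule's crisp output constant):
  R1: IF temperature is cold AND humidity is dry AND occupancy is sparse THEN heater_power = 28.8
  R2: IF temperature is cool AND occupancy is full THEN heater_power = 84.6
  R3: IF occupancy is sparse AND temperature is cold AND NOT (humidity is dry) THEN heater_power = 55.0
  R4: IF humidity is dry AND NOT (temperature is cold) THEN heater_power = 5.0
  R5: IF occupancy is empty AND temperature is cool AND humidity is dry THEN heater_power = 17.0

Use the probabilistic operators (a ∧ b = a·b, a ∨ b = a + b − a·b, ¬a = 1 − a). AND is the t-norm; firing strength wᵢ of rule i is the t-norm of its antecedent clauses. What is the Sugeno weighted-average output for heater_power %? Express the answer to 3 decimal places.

32.619

R1 (z=28.8): cold=0.25, dry=0.47, sparse=0.92; AND[a·b] → w = 0.1081
R2 (z=84.6): cool=0.15, full=0.97; AND[a·b] → w = 0.1455
R3 (z=55.0): sparse=0.92, cold=0.25, ¬dry=1−0.47=0.53; AND[a·b] → w = 0.1219
R4 (z=5.0): dry=0.47, ¬cold=1−0.25=0.75; AND[a·b] → w = 0.3525
R5 (z=17.0): empty=0.13, cool=0.15, dry=0.47; AND[a·b] → w = 0.0092
Weighted average = (0.1081·28.8 + 0.1455·84.6 + 0.1219·55.0 + 0.3525·5.0 + 0.0092·17.0) / (0.1081 + 0.1455 + 0.1219 + 0.3525 + 0.0092)
  = 24.0454 / 0.7372 = 32.619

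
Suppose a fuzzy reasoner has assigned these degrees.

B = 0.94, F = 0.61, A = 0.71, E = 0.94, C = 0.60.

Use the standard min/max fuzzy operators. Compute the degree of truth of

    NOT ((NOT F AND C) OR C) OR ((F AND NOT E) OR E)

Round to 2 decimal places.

0.94

NOT F = 1 − 0.61 = 0.39
NOT F AND C = min(a, b) on (0.39, 0.60) = 0.39
(NOT F AND C) OR C = max(a, b) on (0.39, 0.60) = 0.60
NOT ((NOT F AND C) OR C) = 1 − 0.60 = 0.40
NOT E = 1 − 0.94 = 0.06
F AND NOT E = min(a, b) on (0.61, 0.06) = 0.06
(F AND NOT E) OR E = max(a, b) on (0.06, 0.94) = 0.94
NOT ((NOT F AND C) OR C) OR ((F AND NOT E) OR E) = max(a, b) on (0.40, 0.94) = 0.94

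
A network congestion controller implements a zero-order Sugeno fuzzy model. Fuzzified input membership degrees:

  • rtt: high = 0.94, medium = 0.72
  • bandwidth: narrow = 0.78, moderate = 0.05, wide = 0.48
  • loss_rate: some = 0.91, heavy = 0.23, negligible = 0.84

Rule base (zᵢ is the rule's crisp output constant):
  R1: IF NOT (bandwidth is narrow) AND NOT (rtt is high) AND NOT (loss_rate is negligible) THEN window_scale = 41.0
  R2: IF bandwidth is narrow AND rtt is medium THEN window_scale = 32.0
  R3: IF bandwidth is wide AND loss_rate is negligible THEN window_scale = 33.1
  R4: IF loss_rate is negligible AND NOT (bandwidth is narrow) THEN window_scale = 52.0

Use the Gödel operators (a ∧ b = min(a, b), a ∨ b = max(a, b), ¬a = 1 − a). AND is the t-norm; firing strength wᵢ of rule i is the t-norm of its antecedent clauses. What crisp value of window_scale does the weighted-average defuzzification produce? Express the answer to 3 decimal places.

35.695

R1 (z=41.0): ¬narrow=1−0.78=0.22, ¬high=1−0.94=0.06, ¬negligible=1−0.84=0.16; AND[min(a, b)] → w = 0.06
R2 (z=32.0): narrow=0.78, medium=0.72; AND[min(a, b)] → w = 0.72
R3 (z=33.1): wide=0.48, negligible=0.84; AND[min(a, b)] → w = 0.48
R4 (z=52.0): negligible=0.84, ¬narrow=1−0.78=0.22; AND[min(a, b)] → w = 0.22
Weighted average = (0.06·41.0 + 0.72·32.0 + 0.48·33.1 + 0.22·52.0) / (0.06 + 0.72 + 0.48 + 0.22)
  = 52.8280 / 1.4800 = 35.695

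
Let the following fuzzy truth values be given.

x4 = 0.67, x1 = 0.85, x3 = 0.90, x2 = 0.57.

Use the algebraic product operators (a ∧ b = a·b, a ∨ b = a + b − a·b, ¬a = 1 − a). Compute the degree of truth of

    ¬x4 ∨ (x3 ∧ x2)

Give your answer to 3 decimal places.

¬x4 = 1 − 0.6700 = 0.3300
x3 ∧ x2 = a·b on (0.9000, 0.5700) = 0.5130
¬x4 ∨ (x3 ∧ x2) = a + b − a·b on (0.3300, 0.5130) = 0.6737

0.674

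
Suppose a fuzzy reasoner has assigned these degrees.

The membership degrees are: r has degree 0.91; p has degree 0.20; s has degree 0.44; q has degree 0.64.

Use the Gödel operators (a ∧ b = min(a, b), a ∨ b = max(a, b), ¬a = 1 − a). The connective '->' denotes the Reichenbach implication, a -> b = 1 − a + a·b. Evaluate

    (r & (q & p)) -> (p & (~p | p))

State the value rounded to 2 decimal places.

0.84

q & p = min(a, b) on (0.64, 0.20) = 0.20
r & (q & p) = min(a, b) on (0.91, 0.20) = 0.20
~p = 1 − 0.20 = 0.80
~p | p = max(a, b) on (0.80, 0.20) = 0.80
p & (~p | p) = min(a, b) on (0.20, 0.80) = 0.20
(r & (q & p)) -> (p & (~p | p))  [Reichenbach: 1 − a + a·b] with a=0.20, b=0.20 → 0.84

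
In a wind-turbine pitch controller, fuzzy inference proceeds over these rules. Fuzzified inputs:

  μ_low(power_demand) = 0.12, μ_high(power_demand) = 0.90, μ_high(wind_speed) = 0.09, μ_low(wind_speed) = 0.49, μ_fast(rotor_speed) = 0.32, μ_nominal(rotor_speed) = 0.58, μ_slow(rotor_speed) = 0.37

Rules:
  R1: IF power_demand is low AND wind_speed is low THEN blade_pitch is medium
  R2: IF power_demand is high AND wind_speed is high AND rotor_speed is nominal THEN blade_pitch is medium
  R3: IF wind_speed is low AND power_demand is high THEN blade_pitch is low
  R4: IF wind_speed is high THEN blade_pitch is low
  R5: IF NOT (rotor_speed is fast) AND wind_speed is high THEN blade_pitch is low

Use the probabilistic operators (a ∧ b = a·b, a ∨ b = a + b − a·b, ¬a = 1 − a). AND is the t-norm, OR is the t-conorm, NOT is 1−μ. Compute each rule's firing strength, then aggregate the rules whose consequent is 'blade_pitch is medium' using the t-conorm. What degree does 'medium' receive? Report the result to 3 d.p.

0.103

R1: low=0.12, low=0.49; AND[a·b] → w = 0.0588
R2: high=0.90, high=0.09, nominal=0.58; AND[a·b] → w = 0.0470
R3: low=0.49, high=0.90; AND[a·b] → w = 0.4410
R4: high=0.09 → w = 0.0900
R5: ¬fast=1−0.32=0.68, high=0.09; AND[a·b] → w = 0.0612
Rules with consequent 'medium': {R1, R2} → strengths 0.0588, 0.0470
Aggregate via t-conorm [a + b − a·b]: 0.1030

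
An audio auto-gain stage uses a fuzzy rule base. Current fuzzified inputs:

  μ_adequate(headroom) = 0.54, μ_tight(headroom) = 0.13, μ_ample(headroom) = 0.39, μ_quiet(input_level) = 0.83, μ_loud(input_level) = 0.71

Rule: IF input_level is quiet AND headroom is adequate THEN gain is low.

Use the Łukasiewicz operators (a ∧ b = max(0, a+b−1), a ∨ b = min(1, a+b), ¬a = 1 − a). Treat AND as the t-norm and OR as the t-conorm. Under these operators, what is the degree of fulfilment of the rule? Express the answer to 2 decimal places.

0.37

firing strength: quiet=0.83, adequate=0.54; AND[max(0, a+b−1)] → w = 0.37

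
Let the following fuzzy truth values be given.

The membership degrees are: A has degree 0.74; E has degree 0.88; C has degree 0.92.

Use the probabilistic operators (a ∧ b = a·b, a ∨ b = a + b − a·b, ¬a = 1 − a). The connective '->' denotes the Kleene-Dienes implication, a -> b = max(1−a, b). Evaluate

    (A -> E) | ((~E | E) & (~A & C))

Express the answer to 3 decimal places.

A -> E  [Kleene-Dienes: max(1−a, b)] with a=0.7400, b=0.8800 → 0.8800
~E = 1 − 0.8800 = 0.1200
~E | E = a + b − a·b on (0.1200, 0.8800) = 0.8944
~A = 1 − 0.7400 = 0.2600
~A & C = a·b on (0.2600, 0.9200) = 0.2392
(~E | E) & (~A & C) = a·b on (0.8944, 0.2392) = 0.2139
(A -> E) | ((~E | E) & (~A & C)) = a + b − a·b on (0.8800, 0.2139) = 0.9057

0.906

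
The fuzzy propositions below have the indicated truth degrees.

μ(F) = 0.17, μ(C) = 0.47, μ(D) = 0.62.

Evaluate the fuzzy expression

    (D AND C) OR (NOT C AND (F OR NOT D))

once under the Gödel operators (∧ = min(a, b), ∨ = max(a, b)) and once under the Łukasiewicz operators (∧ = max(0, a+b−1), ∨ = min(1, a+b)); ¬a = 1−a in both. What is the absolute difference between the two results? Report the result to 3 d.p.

0.300

Under Gödel:
  D AND C = min(a, b) on (0.62, 0.47) = 0.47
  NOT C = 1 − 0.47 = 0.53
  NOT D = 1 − 0.62 = 0.38
  F OR NOT D = max(a, b) on (0.17, 0.38) = 0.38
  NOT C AND (F OR NOT D) = min(a, b) on (0.53, 0.38) = 0.38
  (D AND C) OR (NOT C AND (F OR NOT D)) = max(a, b) on (0.47, 0.38) = 0.47
  → value = 0.4700
Under Łukasiewicz:
  D AND C = max(0, a+b−1) on (0.62, 0.47) = 0.09
  NOT C = 1 − 0.47 = 0.53
  NOT D = 1 − 0.62 = 0.38
  F OR NOT D = min(1, a+b) on (0.17, 0.38) = 0.55
  NOT C AND (F OR NOT D) = max(0, a+b−1) on (0.53, 0.55) = 0.08
  (D AND C) OR (NOT C AND (F OR NOT D)) = min(1, a+b) on (0.09, 0.08) = 0.17
  → value = 0.1700
|0.4700 − 0.1700| = 0.300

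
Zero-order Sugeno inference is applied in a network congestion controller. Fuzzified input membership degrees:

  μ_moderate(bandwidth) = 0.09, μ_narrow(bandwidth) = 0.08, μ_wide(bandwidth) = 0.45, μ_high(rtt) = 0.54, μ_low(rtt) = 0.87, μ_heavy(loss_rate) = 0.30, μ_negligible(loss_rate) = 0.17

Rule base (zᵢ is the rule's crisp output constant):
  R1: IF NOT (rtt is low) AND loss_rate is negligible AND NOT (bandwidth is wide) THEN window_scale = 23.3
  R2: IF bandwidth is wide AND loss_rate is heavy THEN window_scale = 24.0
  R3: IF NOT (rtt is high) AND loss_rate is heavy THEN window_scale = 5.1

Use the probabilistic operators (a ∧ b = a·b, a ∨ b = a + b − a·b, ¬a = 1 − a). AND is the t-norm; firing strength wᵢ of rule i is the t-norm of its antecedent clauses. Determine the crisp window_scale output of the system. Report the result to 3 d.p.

R1 (z=23.3): ¬low=1−0.87=0.13, negligible=0.17, ¬wide=1−0.45=0.55; AND[a·b] → w = 0.0122
R2 (z=24.0): wide=0.45, heavy=0.30; AND[a·b] → w = 0.1350
R3 (z=5.1): ¬high=1−0.54=0.46, heavy=0.30; AND[a·b] → w = 0.1380
Weighted average = (0.0122·23.3 + 0.1350·24.0 + 0.1380·5.1) / (0.0122 + 0.1350 + 0.1380)
  = 4.2270 / 0.2852 = 14.824

14.824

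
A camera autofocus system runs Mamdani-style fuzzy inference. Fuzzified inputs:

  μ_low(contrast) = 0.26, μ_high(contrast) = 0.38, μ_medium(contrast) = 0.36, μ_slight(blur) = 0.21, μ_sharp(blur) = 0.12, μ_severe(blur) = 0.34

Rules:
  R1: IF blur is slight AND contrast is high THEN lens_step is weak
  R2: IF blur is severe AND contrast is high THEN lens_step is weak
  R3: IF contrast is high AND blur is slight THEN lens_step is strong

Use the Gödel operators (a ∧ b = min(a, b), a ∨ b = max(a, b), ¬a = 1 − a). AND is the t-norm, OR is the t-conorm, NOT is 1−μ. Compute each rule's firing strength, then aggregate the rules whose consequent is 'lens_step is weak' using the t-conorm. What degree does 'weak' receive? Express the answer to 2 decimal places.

R1: slight=0.21, high=0.38; AND[min(a, b)] → w = 0.21
R2: severe=0.34, high=0.38; AND[min(a, b)] → w = 0.34
R3: high=0.38, slight=0.21; AND[min(a, b)] → w = 0.21
Rules with consequent 'weak': {R1, R2} → strengths 0.21, 0.34
Aggregate via t-conorm [max(a, b)]: 0.34

0.34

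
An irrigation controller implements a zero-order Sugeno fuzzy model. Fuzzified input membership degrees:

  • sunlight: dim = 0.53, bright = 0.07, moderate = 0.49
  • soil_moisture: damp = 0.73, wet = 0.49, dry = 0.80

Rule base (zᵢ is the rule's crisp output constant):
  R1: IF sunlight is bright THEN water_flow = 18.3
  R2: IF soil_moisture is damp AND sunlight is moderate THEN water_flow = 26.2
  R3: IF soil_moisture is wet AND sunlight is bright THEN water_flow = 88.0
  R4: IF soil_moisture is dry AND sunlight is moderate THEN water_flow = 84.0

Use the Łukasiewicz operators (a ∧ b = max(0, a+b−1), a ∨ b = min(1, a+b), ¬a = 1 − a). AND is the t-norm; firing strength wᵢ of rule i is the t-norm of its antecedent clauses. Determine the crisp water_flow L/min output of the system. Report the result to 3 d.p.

54.147

R1 (z=18.3): bright=0.07 → w = 0.07
R2 (z=26.2): damp=0.73, moderate=0.49; AND[max(0, a+b−1)] → w = 0.22
R3 (z=88.0): wet=0.49, bright=0.07; AND[max(0, a+b−1)] → w = 0.00
R4 (z=84.0): dry=0.80, moderate=0.49; AND[max(0, a+b−1)] → w = 0.29
Weighted average = (0.07·18.3 + 0.22·26.2 + 0.00·88.0 + 0.29·84.0) / (0.07 + 0.22 + 0.00 + 0.29)
  = 31.4050 / 0.5800 = 54.147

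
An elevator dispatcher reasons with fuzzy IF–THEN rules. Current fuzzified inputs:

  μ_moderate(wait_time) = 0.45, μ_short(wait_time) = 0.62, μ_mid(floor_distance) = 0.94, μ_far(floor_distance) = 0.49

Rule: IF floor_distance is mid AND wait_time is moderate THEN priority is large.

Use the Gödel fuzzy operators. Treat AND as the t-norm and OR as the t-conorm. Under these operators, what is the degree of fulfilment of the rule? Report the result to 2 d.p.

firing strength: mid=0.94, moderate=0.45; AND[min(a, b)] → w = 0.45

0.45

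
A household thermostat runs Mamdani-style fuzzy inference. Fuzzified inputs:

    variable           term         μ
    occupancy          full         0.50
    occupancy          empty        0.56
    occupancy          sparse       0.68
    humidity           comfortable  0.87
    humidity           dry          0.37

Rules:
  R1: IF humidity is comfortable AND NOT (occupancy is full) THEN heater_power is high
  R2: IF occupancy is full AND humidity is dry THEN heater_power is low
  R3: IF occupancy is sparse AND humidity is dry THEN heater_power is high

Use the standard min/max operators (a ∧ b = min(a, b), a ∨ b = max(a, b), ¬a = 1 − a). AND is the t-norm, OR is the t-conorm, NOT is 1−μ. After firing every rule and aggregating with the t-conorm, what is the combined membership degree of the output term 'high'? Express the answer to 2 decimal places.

R1: comfortable=0.87, ¬full=1−0.50=0.50; AND[min(a, b)] → w = 0.50
R2: full=0.50, dry=0.37; AND[min(a, b)] → w = 0.37
R3: sparse=0.68, dry=0.37; AND[min(a, b)] → w = 0.37
Rules with consequent 'high': {R1, R3} → strengths 0.50, 0.37
Aggregate via t-conorm [max(a, b)]: 0.50

0.50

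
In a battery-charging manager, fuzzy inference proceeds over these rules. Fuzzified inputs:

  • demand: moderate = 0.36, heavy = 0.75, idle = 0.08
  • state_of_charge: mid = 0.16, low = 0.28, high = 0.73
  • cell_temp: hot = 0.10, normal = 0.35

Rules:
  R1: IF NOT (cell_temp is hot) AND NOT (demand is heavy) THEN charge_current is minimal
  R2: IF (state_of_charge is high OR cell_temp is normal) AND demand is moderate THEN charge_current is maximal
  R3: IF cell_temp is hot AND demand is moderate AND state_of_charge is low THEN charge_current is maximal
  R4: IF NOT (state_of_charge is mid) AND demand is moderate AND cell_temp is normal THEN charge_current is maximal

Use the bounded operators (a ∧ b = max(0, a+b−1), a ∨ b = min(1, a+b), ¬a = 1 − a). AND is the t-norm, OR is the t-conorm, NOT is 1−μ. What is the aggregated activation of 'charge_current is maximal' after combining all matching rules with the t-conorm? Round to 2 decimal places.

0.36

R1: ¬hot=1−0.10=0.90, ¬heavy=1−0.75=0.25; AND[max(0, a+b−1)] → w = 0.15
R2: (high=0.73 OR normal=0.35) = 1.00; AND[max(0, a+b−1)] with moderate=0.36 → w = 0.36
R3: hot=0.10, moderate=0.36, low=0.28; AND[max(0, a+b−1)] → w = 0.00
R4: ¬mid=1−0.16=0.84, moderate=0.36, normal=0.35; AND[max(0, a+b−1)] → w = 0.00
Rules with consequent 'maximal': {R2, R3, R4} → strengths 0.36, 0.00, 0.00
Aggregate via t-conorm [min(1, a+b)]: 0.36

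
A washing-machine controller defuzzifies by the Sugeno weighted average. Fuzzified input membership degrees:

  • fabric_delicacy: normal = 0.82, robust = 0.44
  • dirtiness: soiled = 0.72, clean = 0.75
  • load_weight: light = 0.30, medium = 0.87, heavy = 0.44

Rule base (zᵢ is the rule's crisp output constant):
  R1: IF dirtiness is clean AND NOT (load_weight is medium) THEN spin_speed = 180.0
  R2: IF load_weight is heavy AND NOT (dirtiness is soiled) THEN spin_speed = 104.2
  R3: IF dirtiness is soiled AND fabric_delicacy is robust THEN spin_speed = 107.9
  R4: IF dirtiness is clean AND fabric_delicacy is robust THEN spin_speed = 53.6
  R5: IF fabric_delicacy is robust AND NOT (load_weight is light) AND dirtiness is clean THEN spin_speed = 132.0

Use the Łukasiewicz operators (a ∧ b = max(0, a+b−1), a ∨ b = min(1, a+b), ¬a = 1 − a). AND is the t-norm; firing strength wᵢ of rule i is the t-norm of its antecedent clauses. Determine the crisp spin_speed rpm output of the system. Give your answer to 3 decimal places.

78.423

R1 (z=180.0): clean=0.75, ¬medium=1−0.87=0.13; AND[max(0, a+b−1)] → w = 0.00
R2 (z=104.2): heavy=0.44, ¬soiled=1−0.72=0.28; AND[max(0, a+b−1)] → w = 0.00
R3 (z=107.9): soiled=0.72, robust=0.44; AND[max(0, a+b−1)] → w = 0.16
R4 (z=53.6): clean=0.75, robust=0.44; AND[max(0, a+b−1)] → w = 0.19
R5 (z=132.0): robust=0.44, ¬light=1−0.30=0.70, clean=0.75; AND[max(0, a+b−1)] → w = 0.00
Weighted average = (0.00·180.0 + 0.00·104.2 + 0.16·107.9 + 0.19·53.6 + 0.00·132.0) / (0.00 + 0.00 + 0.16 + 0.19 + 0.00)
  = 27.4480 / 0.3500 = 78.423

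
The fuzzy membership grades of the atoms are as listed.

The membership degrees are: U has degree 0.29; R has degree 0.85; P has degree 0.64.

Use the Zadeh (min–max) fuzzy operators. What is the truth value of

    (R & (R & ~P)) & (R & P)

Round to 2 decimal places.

~P = 1 − 0.64 = 0.36
R & ~P = min(a, b) on (0.85, 0.36) = 0.36
R & (R & ~P) = min(a, b) on (0.85, 0.36) = 0.36
R & P = min(a, b) on (0.85, 0.64) = 0.64
(R & (R & ~P)) & (R & P) = min(a, b) on (0.36, 0.64) = 0.36

0.36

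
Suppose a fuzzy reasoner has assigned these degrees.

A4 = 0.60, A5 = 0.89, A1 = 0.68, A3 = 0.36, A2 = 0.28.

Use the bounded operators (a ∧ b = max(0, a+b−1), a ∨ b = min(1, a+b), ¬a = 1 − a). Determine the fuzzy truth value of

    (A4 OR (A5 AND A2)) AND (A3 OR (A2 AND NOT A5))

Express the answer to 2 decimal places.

0.13

A5 AND A2 = max(0, a+b−1) on (0.89, 0.28) = 0.17
A4 OR (A5 AND A2) = min(1, a+b) on (0.60, 0.17) = 0.77
NOT A5 = 1 − 0.89 = 0.11
A2 AND NOT A5 = max(0, a+b−1) on (0.28, 0.11) = 0.00
A3 OR (A2 AND NOT A5) = min(1, a+b) on (0.36, 0.00) = 0.36
(A4 OR (A5 AND A2)) AND (A3 OR (A2 AND NOT A5)) = max(0, a+b−1) on (0.77, 0.36) = 0.13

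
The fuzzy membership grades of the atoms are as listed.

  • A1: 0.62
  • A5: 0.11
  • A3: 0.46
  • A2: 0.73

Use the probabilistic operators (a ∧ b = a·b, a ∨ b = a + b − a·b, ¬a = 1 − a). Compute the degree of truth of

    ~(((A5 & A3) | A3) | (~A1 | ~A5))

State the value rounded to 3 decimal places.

0.035

A5 & A3 = a·b on (0.1100, 0.4600) = 0.0506
(A5 & A3) | A3 = a + b − a·b on (0.0506, 0.4600) = 0.4873
~A1 = 1 − 0.6200 = 0.3800
~A5 = 1 − 0.1100 = 0.8900
~A1 | ~A5 = a + b − a·b on (0.3800, 0.8900) = 0.9318
((A5 & A3) | A3) | (~A1 | ~A5) = a + b − a·b on (0.4873, 0.9318) = 0.9650
~(((A5 & A3) | A3) | (~A1 | ~A5)) = 1 − 0.9650 = 0.0350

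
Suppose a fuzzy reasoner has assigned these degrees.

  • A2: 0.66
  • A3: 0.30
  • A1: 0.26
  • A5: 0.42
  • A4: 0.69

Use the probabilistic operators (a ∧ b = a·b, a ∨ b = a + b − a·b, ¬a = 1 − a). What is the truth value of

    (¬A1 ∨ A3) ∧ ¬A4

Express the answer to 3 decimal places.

0.254

¬A1 = 1 − 0.2600 = 0.7400
¬A1 ∨ A3 = a + b − a·b on (0.7400, 0.3000) = 0.8180
¬A4 = 1 − 0.6900 = 0.3100
(¬A1 ∨ A3) ∧ ¬A4 = a·b on (0.8180, 0.3100) = 0.2536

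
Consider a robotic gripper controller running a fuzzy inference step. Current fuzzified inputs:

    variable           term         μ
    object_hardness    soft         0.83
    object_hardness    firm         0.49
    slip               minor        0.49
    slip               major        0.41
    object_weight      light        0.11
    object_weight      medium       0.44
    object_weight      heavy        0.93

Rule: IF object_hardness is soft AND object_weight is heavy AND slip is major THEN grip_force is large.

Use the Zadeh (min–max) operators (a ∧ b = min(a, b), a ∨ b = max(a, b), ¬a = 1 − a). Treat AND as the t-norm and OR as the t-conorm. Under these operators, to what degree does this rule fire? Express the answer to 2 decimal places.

0.41

firing strength: soft=0.83, heavy=0.93, major=0.41; AND[min(a, b)] → w = 0.41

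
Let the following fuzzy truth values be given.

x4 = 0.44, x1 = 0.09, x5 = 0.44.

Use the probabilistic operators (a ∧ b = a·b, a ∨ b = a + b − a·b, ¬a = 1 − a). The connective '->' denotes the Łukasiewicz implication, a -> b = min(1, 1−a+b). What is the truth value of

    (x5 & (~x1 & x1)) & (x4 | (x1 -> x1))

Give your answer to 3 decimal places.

~x1 = 1 − 0.0900 = 0.9100
~x1 & x1 = a·b on (0.9100, 0.0900) = 0.0819
x5 & (~x1 & x1) = a·b on (0.4400, 0.0819) = 0.0360
x1 -> x1  [Łukasiewicz: min(1, 1−a+b)] with a=0.0900, b=0.0900 → 1.0000
x4 | (x1 -> x1) = a + b − a·b on (0.4400, 1.0000) = 1.0000
(x5 & (~x1 & x1)) & (x4 | (x1 -> x1)) = a·b on (0.0360, 1.0000) = 0.0360

0.036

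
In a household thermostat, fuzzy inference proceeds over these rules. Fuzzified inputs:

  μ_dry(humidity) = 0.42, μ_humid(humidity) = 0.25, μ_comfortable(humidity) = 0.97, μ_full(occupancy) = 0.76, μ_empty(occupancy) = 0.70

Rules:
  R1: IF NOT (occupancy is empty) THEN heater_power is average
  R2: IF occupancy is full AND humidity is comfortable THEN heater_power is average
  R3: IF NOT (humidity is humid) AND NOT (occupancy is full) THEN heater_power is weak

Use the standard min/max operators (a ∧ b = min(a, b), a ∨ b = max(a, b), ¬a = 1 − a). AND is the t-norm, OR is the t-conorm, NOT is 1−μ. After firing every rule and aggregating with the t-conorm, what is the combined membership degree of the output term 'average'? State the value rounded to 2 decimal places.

R1: ¬empty=1−0.70=0.30 → w = 0.30
R2: full=0.76, comfortable=0.97; AND[min(a, b)] → w = 0.76
R3: ¬humid=1−0.25=0.75, ¬full=1−0.76=0.24; AND[min(a, b)] → w = 0.24
Rules with consequent 'average': {R1, R2} → strengths 0.30, 0.76
Aggregate via t-conorm [max(a, b)]: 0.76

0.76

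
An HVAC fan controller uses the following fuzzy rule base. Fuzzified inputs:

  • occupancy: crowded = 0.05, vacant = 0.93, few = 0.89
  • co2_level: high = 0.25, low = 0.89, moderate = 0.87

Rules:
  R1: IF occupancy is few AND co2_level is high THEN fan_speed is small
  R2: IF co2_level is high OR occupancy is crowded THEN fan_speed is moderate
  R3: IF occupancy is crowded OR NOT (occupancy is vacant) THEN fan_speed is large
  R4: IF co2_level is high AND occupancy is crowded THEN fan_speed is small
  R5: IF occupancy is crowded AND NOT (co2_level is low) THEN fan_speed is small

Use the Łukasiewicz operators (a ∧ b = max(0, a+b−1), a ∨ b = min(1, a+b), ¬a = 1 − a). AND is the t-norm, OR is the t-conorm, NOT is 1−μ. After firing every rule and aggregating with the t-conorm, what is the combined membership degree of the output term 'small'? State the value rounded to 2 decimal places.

R1: few=0.89, high=0.25; AND[max(0, a+b−1)] → w = 0.14
R2: high=0.25, crowded=0.05; OR[min(1, a+b)] → w = 0.30
R3: crowded=0.05, ¬vacant=1−0.93=0.07; OR[min(1, a+b)] → w = 0.12
R4: high=0.25, crowded=0.05; AND[max(0, a+b−1)] → w = 0.00
R5: crowded=0.05, ¬low=1−0.89=0.11; AND[max(0, a+b−1)] → w = 0.00
Rules with consequent 'small': {R1, R4, R5} → strengths 0.14, 0.00, 0.00
Aggregate via t-conorm [min(1, a+b)]: 0.14

0.14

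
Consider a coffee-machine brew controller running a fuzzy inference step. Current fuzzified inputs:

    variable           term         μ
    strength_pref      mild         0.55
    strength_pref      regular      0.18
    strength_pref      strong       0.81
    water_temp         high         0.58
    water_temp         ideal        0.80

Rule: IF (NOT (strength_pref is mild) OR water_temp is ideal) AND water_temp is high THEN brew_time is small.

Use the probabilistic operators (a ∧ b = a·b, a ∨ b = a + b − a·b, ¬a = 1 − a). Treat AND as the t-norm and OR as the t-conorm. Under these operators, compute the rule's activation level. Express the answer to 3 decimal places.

0.516

firing strength: (¬mild=1−0.55=0.45 OR ideal=0.80) = 0.8900; AND[a·b] with high=0.58 → w = 0.5162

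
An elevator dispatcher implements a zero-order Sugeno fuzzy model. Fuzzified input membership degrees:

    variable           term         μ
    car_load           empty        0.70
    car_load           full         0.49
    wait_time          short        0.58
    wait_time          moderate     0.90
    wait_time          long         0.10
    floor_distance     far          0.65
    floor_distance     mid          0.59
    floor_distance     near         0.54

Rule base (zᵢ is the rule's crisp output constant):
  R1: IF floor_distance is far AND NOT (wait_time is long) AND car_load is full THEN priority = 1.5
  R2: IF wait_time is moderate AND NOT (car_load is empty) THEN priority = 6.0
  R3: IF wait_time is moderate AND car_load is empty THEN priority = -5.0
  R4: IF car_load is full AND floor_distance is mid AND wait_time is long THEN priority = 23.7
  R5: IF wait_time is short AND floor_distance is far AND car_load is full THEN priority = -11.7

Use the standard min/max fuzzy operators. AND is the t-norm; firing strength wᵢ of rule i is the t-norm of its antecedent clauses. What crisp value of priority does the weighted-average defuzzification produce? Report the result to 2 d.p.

R1 (z=1.5): far=0.65, ¬long=1−0.10=0.90, full=0.49; AND[min(a, b)] → w = 0.49
R2 (z=6.0): moderate=0.90, ¬empty=1−0.70=0.30; AND[min(a, b)] → w = 0.30
R3 (z=-5.0): moderate=0.90, empty=0.70; AND[min(a, b)] → w = 0.70
R4 (z=23.7): full=0.49, mid=0.59, long=0.10; AND[min(a, b)] → w = 0.10
R5 (z=-11.7): short=0.58, far=0.65, full=0.49; AND[min(a, b)] → w = 0.49
Weighted average = (0.49·1.5 + 0.30·6.0 + 0.70·-5.0 + 0.10·23.7 + 0.49·-11.7) / (0.49 + 0.30 + 0.70 + 0.10 + 0.49)
  = -4.3280 / 2.0800 = -2.08

-2.08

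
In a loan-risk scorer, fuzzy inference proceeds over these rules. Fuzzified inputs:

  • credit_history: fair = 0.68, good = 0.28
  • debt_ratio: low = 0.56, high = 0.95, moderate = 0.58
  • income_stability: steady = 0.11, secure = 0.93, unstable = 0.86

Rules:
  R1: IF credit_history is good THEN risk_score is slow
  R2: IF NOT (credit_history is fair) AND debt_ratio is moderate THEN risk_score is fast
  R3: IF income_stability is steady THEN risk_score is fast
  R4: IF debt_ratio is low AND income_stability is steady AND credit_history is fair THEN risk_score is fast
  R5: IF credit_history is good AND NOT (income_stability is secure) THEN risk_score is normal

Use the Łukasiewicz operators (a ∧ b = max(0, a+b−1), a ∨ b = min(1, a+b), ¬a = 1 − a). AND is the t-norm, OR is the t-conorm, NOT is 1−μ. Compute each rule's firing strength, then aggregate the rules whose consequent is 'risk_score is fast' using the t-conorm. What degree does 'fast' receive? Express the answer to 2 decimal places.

0.11

R1: good=0.28 → w = 0.28
R2: ¬fair=1−0.68=0.32, moderate=0.58; AND[max(0, a+b−1)] → w = 0.00
R3: steady=0.11 → w = 0.11
R4: low=0.56, steady=0.11, fair=0.68; AND[max(0, a+b−1)] → w = 0.00
R5: good=0.28, ¬secure=1−0.93=0.07; AND[max(0, a+b−1)] → w = 0.00
Rules with consequent 'fast': {R2, R3, R4} → strengths 0.00, 0.11, 0.00
Aggregate via t-conorm [min(1, a+b)]: 0.11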